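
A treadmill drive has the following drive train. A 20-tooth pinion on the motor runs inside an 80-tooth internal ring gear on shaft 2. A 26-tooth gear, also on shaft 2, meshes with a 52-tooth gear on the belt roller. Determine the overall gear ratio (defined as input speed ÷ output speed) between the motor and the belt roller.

8

Each stage contributes driven/driver: internal gear 80/20 = 4, gear mesh 52/26 = 2.
Overall: 4 × 2 = 8.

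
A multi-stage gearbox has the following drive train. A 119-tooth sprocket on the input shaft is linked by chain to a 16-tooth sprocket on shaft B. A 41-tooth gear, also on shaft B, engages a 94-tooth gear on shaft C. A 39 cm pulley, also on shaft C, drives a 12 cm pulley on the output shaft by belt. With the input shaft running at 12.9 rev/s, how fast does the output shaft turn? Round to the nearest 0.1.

chain 16/119 = 0.13445 → 12.9/0.13445 = 95.944 rev/s
gear mesh 94/41 = 2.2927 → 95.944/2.2927 = 41.848 rev/s
belt 12/39 = 0.30769 → 41.848/0.30769 = 136.01 rev/s

136.0 rev/s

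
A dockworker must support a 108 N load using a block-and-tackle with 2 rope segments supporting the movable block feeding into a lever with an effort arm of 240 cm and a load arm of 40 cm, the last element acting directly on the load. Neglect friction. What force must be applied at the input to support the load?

Block-and-tackle MA = number of supporting rope parts = 2.
Lever MA = effort arm / load arm = 240/40 = 6.
Combined ideal MA = 2 × 6 = 12.
Effort = load / MA = 108 / 12 = 9 N.

9 N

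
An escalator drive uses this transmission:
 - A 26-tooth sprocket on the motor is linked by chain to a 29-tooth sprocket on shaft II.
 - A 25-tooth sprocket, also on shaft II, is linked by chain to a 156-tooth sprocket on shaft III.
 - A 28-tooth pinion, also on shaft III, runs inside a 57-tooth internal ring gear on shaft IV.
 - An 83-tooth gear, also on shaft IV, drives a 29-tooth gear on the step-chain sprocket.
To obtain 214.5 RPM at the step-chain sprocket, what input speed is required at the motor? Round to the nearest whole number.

1062 RPM

Overall ratio R = 1.1154 × 6.24 × 2.0357 × 0.3494 = 4.9505.
Required input speed = output speed × R = 214.5 × 4.9505 = 1061.9 RPM.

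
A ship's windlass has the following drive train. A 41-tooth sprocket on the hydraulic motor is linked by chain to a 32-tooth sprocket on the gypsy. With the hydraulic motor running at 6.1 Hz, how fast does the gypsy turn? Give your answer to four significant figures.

the hydraulic motor → the gypsy (chain, 32/41): 6.1 ÷ 0.78049 = 7.8156 Hz

7.816 Hz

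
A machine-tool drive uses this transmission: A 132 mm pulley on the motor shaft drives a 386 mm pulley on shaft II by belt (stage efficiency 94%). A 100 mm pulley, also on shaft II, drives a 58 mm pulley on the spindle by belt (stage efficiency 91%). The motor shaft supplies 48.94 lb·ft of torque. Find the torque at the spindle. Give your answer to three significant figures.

belt 386/132 = 2.9242 → τ = 48.94·2.9242·0.94 = 134.53 lb·ft
belt 58/100 = 0.58 → τ = 134.53·0.58·0.91 = 71.003 lb·ft

71.0 lb·ft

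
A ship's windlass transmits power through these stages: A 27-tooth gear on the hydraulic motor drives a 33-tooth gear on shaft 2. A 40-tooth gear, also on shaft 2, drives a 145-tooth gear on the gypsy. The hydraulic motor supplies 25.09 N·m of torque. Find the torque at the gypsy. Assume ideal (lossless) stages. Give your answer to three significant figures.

After the gear mesh (33/27): 25.09 × 1.2222 = 30.666 N·m
After the gear mesh (145/40): 30.666 × 3.625 = 111.16 N·m

111 N·m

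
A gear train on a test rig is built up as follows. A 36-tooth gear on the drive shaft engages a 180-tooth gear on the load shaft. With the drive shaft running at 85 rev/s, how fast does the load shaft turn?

the drive shaft → the load shaft (gear mesh, 180/36): 85 ÷ 5 = 17 rev/s

17 rev/s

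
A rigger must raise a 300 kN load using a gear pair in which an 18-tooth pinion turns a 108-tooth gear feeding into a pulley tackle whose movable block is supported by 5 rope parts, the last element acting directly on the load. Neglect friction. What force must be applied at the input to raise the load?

10 kN

Gear pair MA = 108/18 = 6.
Block-and-tackle MA = number of supporting rope parts = 5.
Combined ideal MA = 6 × 5 = 30.
Effort = load / MA = 300 / 30 = 10 kN.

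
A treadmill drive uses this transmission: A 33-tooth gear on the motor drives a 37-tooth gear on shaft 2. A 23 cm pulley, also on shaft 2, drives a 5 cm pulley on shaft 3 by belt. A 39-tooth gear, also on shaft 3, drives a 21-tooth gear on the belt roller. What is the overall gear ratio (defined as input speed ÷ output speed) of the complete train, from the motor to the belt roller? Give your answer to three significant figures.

Each stage contributes driven/driver: gear mesh 37/33 = 1.1212, belt 5/23 = 0.21739, gear mesh 21/39 = 0.53846.
Overall: 1.1212 × 0.21739 × 0.53846 = 0.13125.

0.131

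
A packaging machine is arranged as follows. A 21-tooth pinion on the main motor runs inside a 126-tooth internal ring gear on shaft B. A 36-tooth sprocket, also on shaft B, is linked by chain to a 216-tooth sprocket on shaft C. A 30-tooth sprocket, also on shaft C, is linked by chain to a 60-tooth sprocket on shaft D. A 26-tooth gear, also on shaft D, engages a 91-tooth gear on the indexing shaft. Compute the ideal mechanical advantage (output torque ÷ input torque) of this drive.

Each stage contributes driven/driver: internal gear 126/21 = 6, chain 216/36 = 6, chain 60/30 = 2, gear mesh 91/26 = 3.5.
Overall: 6 × 6 × 2 × 3.5 = 252.

252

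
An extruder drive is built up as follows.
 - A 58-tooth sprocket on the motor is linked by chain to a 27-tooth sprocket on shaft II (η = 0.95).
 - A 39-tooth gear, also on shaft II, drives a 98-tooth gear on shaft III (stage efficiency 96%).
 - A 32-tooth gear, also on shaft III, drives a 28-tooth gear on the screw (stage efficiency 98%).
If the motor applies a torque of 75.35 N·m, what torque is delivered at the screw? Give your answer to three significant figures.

After the chain (27/58): 75.35 × 0.46552 × 0.95 = 33.323 N·m
After the gear mesh (98/39): 33.323 × 2.5128 × 0.96 = 80.385 N·m
After the gear mesh (28/32): 80.385 × 0.875 × 0.98 = 68.93 N·m

68.9 N·m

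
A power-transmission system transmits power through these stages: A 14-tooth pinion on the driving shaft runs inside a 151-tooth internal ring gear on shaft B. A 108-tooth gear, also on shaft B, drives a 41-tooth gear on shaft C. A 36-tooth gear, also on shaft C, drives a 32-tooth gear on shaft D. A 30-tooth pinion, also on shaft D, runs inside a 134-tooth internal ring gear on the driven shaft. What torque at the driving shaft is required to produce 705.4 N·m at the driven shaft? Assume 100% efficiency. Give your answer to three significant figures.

Overall ratio R = 10.786 × 0.37963 × 0.88889 × 4.4667 = 16.257.
Input torque = output torque / R = 705.4 / 16.257 = 43.391 N·m.

43.4 N·m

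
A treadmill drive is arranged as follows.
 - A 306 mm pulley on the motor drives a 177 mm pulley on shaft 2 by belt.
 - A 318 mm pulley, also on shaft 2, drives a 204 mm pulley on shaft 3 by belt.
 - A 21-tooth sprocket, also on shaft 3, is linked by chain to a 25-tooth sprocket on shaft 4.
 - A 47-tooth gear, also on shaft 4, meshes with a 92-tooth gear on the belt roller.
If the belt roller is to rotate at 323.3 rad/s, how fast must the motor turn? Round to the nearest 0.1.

279.6 rad/s

Overall ratio R = 0.57843 × 0.64151 × 1.1905 × 1.9574 = 0.8647.
Required input speed = output speed × R = 323.3 × 0.8647 = 279.56 rad/s.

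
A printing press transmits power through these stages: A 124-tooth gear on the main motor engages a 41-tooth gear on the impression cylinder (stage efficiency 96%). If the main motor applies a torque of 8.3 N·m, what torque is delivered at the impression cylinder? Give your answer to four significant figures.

After the gear mesh (41/124): 8.3 × 0.33065 × 0.96 = 2.6346 N·m

2.635 N·m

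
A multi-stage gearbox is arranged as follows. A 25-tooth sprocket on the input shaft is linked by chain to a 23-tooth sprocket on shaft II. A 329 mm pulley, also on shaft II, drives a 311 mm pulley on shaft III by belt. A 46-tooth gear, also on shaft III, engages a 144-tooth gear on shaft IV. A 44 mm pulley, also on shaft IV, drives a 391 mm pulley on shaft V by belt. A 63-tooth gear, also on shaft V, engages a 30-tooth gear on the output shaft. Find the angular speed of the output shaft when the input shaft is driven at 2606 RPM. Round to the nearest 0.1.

226.2 RPM

the input shaft → shaft II (chain, 23/25): 2606 ÷ 0.92 = 2832.6 RPM
shaft II → shaft III (belt, 311/329): 2832.6 ÷ 0.94529 = 2996.6 RPM
shaft III → shaft IV (gear mesh, 144/46): 2996.6 ÷ 3.1304 = 957.23 RPM
shaft IV → shaft V (belt, 391/44): 957.23 ÷ 8.8864 = 107.72 RPM
shaft V → the output shaft (gear mesh, 30/63): 107.72 ÷ 0.47619 = 226.21 RPM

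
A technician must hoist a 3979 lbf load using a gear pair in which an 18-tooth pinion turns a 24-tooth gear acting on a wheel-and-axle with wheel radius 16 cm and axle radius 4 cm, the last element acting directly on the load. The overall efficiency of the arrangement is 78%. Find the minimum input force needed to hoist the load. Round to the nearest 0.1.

Gear pair MA = 24/18 = 1.3333.
Wheel-and-axle MA = R/r = 16/4 = 4.
Combined ideal MA = 1.3333 × 4 = 5.3333.
Actual MA = 5.3333 × 0.78 = 4.16.
Effort = load / actual MA = 3979 / 4.16 = 956.49 lbf.

956.5 lbf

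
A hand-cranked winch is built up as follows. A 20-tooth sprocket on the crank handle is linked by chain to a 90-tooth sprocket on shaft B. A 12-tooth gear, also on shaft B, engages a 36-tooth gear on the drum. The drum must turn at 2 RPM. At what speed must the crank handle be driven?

27 RPM

Overall ratio R = 4.5 × 3 = 13.5.
Required input speed = output speed × R = 2 × 13.5 = 27 RPM.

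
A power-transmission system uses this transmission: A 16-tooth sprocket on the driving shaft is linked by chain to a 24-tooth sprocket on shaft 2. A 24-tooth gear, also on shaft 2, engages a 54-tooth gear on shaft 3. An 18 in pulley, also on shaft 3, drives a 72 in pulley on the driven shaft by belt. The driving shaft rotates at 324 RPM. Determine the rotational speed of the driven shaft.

24 RPM

chain 24/16 = 1.5 → 324/1.5 = 216 RPM
gear mesh 54/24 = 2.25 → 216/2.25 = 96 RPM
belt 72/18 = 4 → 96/4 = 24 RPM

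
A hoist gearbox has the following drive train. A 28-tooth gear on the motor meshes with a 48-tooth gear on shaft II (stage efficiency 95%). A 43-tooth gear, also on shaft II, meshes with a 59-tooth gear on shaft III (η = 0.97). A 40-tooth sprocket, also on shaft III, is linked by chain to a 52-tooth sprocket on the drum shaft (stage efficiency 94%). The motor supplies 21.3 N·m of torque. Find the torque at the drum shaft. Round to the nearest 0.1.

gear mesh 48/28 = 1.7143 → τ = 21.3·1.7143·0.95 = 34.689 N·m
gear mesh 59/43 = 1.3721 → τ = 34.689·1.3721·0.97 = 46.168 N·m
chain 52/40 = 1.3 → τ = 46.168·1.3·0.94 = 56.417 N·m

56.4 N·m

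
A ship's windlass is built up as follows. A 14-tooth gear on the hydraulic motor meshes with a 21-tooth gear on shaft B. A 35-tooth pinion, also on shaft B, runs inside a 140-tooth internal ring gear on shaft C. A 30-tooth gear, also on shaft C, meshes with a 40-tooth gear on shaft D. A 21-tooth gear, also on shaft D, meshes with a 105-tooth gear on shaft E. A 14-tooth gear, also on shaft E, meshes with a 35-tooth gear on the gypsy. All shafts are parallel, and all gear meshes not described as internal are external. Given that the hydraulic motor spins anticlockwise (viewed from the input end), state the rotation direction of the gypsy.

the hydraulic motor → shaft B: external mesh, 1 reversal → CW.
shaft B → shaft C: internal mesh, same direction → CW.
shaft C → shaft D: external mesh, 1 reversal → CCW.
shaft D → shaft E: external mesh, 1 reversal → CW.
shaft E → the gypsy: external mesh, 1 reversal → CCW.
4 reversals in total — an even number — so the gypsy turns the same way as the hydraulic motor.

anticlockwise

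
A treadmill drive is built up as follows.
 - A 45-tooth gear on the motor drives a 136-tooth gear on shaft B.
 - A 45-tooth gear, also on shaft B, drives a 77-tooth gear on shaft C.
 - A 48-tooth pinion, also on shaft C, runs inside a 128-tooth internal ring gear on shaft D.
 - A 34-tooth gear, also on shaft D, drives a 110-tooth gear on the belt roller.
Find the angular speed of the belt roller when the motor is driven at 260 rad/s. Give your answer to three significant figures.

5.83 rad/s

gear mesh 136/45 = 3.0222 → 260/3.0222 = 86.029 rad/s
gear mesh 77/45 = 1.7111 → 86.029/1.7111 = 50.277 rad/s
internal gear 128/48 = 2.6667 → 50.277/2.6667 = 18.854 rad/s
gear mesh 110/34 = 3.2353 → 18.854/3.2353 = 5.8276 rad/s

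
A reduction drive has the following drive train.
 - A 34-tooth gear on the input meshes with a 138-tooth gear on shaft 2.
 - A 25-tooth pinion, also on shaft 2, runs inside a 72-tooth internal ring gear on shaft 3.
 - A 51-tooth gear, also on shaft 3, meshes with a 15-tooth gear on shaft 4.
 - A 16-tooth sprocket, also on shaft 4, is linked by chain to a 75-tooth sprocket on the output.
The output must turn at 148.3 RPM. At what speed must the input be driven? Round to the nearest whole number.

2390 RPM

Overall ratio R = 4.0588 × 2.88 × 0.29412 × 4.6875 = 16.116.
Required input speed = output speed × R = 148.3 × 16.116 = 2390 RPM.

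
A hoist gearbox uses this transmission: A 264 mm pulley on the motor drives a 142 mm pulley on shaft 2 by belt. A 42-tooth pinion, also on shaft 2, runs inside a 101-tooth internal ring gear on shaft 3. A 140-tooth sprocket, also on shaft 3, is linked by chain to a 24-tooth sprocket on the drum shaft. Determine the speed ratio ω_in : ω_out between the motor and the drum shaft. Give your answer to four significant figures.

Each stage contributes driven/driver: belt 142/264 = 0.53788, internal gear 101/42 = 2.4048, chain 24/140 = 0.17143.
Overall: 0.53788 × 2.4048 × 0.17143 = 0.22174.

0.2217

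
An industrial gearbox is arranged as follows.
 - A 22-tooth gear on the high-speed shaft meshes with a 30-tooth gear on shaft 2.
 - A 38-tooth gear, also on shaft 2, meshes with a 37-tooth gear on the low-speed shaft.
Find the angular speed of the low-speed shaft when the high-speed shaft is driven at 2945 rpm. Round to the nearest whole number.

2218 rpm

the high-speed shaft → shaft 2 (gear mesh, 30/22): 2945 ÷ 1.3636 = 2159.7 rpm
shaft 2 → the low-speed shaft (gear mesh, 37/38): 2159.7 ÷ 0.97368 = 2218 rpm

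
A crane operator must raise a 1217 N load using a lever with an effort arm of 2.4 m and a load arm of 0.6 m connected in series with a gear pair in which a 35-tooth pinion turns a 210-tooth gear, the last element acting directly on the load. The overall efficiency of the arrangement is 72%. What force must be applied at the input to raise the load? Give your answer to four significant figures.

70.43 N

Lever MA = effort arm / load arm = 2.4/0.6 = 4.
Gear pair MA = 210/35 = 6.
Combined ideal MA = 4 × 6 = 24.
Actual MA = 24 × 0.72 = 17.28.
Effort = load / actual MA = 1217 / 17.28 = 70.428 N.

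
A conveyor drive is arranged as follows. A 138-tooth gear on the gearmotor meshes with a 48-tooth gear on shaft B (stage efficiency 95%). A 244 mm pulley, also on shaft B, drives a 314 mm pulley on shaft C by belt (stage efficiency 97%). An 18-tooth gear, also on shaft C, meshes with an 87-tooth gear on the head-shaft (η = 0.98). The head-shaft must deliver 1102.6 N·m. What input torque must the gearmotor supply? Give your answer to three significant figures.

Overall ratio R = 0.34783 × 1.2869 × 4.8333 = 2.1635; overall efficiency η = 0.95 × 0.97 × 0.98 = 0.9031.
Input torque = output torque / (R × η) = 1102.6 / (2.1635 × 0.9031) = 564.35 N·m.

564 N·m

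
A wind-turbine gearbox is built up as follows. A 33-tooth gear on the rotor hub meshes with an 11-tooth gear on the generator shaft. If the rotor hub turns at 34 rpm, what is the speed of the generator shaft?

102 rpm

gear mesh 11/33 = 0.33333 → 34/0.33333 = 102 rpm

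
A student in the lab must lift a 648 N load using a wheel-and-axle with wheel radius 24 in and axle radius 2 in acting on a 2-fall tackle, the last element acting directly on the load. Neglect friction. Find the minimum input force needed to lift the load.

27 N

Wheel-and-axle MA = R/r = 24/2 = 12.
Block-and-tackle MA = number of supporting rope parts = 2.
Combined ideal MA = 12 × 2 = 24.
Effort = load / MA = 648 / 24 = 27 N.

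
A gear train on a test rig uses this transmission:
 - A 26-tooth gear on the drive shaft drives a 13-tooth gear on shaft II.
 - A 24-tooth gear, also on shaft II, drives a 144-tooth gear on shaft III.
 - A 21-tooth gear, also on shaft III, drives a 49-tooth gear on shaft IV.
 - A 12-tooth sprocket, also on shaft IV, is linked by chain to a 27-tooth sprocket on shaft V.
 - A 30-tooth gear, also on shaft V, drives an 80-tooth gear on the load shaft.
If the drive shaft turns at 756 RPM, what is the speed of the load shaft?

Gear mesh: ratio = 13/26 = 0.5, so shaft II turns at 756 / 0.5 = 1512 RPM.
Gear mesh: ratio = 144/24 = 6, so shaft III turns at 1512 / 6 = 252 RPM.
Gear mesh: ratio = 49/21 = 2.3333, so shaft IV turns at 252 / 2.3333 = 108 RPM.
Chain: ratio = 27/12 = 2.25, so shaft V turns at 108 / 2.25 = 48 RPM.
Gear mesh: ratio = 80/30 = 2.6667, so the load shaft turns at 48 / 2.6667 = 18 RPM.

18 RPM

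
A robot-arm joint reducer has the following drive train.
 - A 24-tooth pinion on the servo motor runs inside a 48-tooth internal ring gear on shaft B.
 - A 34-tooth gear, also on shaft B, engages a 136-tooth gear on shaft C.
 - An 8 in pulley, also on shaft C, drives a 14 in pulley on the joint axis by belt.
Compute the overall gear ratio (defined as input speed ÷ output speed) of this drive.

14

Each stage contributes driven/driver: internal gear 48/24 = 2, gear mesh 136/34 = 4, belt 14/8 = 1.75.
Overall: 2 × 4 × 1.75 = 14.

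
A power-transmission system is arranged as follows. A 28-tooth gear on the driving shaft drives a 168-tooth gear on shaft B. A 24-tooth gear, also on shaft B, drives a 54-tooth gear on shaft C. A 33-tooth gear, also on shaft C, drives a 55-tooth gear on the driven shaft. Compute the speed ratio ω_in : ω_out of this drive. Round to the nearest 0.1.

22.5

Each stage contributes driven/driver: gear mesh 168/28 = 6, gear mesh 54/24 = 2.25, gear mesh 55/33 = 1.6667.
Overall: 6 × 2.25 × 1.6667 = 22.5.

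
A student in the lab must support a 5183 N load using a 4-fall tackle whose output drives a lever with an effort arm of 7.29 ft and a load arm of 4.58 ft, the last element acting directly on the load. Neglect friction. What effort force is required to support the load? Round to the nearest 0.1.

Block-and-tackle MA = number of supporting rope parts = 4.
Lever MA = effort arm / load arm = 7.29/4.58 = 1.5917.
Combined ideal MA = 4 × 1.5917 = 6.3668.
Effort = load / MA = 5183 / 6.3668 = 814.07 N.

814.1 N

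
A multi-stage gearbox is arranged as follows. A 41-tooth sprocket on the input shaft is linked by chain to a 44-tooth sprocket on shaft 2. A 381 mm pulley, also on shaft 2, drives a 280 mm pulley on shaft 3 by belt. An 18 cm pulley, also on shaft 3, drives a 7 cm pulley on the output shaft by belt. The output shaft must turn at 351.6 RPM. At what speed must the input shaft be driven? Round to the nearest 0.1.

Overall ratio R = 1.0732 × 0.73491 × 0.38889 = 0.30671.
Required input speed = output speed × R = 351.6 × 0.30671 = 107.84 RPM.

107.8 RPM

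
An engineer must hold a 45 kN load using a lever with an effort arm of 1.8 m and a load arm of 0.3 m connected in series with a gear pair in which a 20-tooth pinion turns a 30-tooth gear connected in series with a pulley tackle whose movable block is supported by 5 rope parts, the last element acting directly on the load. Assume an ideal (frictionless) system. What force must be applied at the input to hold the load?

Lever MA = effort arm / load arm = 1.8/0.3 = 6.
Gear pair MA = 30/20 = 1.5.
Block-and-tackle MA = number of supporting rope parts = 5.
Combined ideal MA = 6 × 1.5 × 5 = 45.
Effort = load / MA = 45 / 45 = 1 kN.

1 kN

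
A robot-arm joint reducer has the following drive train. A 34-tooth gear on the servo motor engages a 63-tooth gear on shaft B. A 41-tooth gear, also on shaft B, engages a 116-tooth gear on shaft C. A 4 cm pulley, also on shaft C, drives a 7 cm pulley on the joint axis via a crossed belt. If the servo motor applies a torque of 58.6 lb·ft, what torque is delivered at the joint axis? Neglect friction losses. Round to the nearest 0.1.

gear mesh 63/34 = 1.8529 → τ = 58.6·1.8529 = 108.58 lb·ft
gear mesh 116/41 = 2.8293 → τ = 108.58·2.8293 = 307.21 lb·ft
belt 7/4 = 1.75 → τ = 307.21·1.75 = 537.62 lb·ft

537.6 lb·ft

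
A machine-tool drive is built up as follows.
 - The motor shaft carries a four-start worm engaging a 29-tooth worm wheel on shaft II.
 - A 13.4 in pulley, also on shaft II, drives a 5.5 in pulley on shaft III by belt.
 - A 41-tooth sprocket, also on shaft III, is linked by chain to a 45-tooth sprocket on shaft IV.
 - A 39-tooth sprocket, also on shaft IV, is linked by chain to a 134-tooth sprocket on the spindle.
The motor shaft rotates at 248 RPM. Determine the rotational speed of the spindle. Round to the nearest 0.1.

worm 29/4 = 7.25 → 248/7.25 = 34.207 RPM
belt 5.5/13.4 = 0.41045 → 34.207/0.41045 = 83.34 RPM
chain 45/41 = 1.0976 → 83.34/1.0976 = 75.932 RPM
chain 134/39 = 3.4359 → 75.932/3.4359 = 22.1 RPM

22.1 RPM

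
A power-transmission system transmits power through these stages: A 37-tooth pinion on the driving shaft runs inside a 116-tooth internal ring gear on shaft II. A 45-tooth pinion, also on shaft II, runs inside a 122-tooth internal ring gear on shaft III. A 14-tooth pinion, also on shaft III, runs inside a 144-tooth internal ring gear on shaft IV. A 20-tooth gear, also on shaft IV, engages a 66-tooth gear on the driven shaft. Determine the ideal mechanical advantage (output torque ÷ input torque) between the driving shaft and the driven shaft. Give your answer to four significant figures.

Each stage contributes driven/driver: internal gear 116/37 = 3.1351, internal gear 122/45 = 2.7111, internal gear 144/14 = 10.286, gear mesh 66/20 = 3.3.
Overall: 3.1351 × 2.7111 × 10.286 × 3.3 = 288.5.

288.5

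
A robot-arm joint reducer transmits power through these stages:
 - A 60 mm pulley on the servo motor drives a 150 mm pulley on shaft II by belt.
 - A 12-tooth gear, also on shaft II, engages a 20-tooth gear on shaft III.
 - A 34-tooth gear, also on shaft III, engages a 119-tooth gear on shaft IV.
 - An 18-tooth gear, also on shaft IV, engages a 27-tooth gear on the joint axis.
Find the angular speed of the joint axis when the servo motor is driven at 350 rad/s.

16 rad/s

belt 150/60 = 2.5 → 350/2.5 = 140 rad/s
gear mesh 20/12 = 1.6667 → 140/1.6667 = 84 rad/s
gear mesh 119/34 = 3.5 → 84/3.5 = 24 rad/s
gear mesh 27/18 = 1.5 → 24/1.5 = 16 rad/s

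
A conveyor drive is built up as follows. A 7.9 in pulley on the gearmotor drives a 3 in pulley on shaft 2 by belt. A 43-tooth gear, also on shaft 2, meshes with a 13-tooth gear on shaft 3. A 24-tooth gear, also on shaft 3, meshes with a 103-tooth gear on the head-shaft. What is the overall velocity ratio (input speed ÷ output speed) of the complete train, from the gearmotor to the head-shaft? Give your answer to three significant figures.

0.493

Each stage contributes driven/driver: belt 3/7.9 = 0.37975, gear mesh 13/43 = 0.30233, gear mesh 103/24 = 4.2917.
Overall: 0.37975 × 0.30233 × 4.2917 = 0.49271.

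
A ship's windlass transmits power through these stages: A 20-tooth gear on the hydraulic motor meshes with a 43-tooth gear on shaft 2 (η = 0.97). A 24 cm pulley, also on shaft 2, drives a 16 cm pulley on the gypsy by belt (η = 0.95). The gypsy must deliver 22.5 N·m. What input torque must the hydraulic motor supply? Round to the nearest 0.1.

17.0 N·m

Overall ratio R = 2.15 × 0.66667 = 1.4333; overall efficiency η = 0.97 × 0.95 = 0.9215.
Input torque = output torque / (R × η) = 22.5 / (1.4333 × 0.9215) = 17.035 N·m.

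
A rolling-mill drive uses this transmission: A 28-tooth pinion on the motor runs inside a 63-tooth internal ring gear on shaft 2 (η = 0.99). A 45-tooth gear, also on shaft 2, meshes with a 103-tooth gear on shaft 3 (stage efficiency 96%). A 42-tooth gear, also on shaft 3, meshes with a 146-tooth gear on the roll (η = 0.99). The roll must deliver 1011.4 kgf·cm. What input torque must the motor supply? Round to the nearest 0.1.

Overall ratio R = 2.25 × 2.2889 × 3.4762 = 17.902; overall efficiency η = 0.99 × 0.96 × 0.99 = 0.9409.
Input torque = output torque / (R × η) = 1011.4 / (17.902 × 0.9409) = 60.044 kgf·cm.

60.0 kgf·cm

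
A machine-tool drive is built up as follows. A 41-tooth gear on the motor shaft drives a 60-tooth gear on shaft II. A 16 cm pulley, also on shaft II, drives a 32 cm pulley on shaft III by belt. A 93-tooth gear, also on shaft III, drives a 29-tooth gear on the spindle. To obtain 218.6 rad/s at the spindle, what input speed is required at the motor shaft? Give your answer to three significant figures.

Overall ratio R = 1.4634 × 2 × 0.31183 = 0.91267.
Required input speed = output speed × R = 218.6 × 0.91267 = 199.51 rad/s.

200 rad/s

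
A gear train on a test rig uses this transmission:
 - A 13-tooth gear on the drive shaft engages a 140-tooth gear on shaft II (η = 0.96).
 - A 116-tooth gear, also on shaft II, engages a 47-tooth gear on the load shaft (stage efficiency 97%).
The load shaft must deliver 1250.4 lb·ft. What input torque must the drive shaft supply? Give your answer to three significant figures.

Overall ratio R = 10.769 × 0.40517 = 4.3634; overall efficiency η = 0.96 × 0.97 = 0.9312.
Input torque = output torque / (R × η) = 1250.4 / (4.3634 × 0.9312) = 307.74 lb·ft.

308 lb·ft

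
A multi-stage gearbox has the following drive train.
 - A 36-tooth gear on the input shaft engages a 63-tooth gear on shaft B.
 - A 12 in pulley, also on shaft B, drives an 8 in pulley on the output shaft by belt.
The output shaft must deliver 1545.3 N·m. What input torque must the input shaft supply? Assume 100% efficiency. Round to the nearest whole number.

Overall ratio R = 1.75 × 0.66667 = 1.1667.
Input torque = output torque / R = 1545.3 / 1.1667 = 1324.5 N·m.

1325 N·m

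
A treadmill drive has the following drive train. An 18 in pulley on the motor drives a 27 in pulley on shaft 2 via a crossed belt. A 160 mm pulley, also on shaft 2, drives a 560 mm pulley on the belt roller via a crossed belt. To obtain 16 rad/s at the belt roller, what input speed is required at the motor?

84 rad/s

Overall ratio R = 1.5 × 3.5 = 5.25.
Required input speed = output speed × R = 16 × 5.25 = 84 rad/s.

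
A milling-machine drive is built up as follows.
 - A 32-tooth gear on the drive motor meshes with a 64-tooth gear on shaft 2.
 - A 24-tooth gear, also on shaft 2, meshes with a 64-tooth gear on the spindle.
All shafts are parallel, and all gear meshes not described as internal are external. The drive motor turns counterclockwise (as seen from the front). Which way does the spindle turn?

the drive motor → shaft 2: external mesh, 1 reversal → CW.
shaft 2 → the spindle: external mesh, 1 reversal → CCW.
2 reversals in total — an even number — so the spindle turns the same way as the drive motor.

counterclockwise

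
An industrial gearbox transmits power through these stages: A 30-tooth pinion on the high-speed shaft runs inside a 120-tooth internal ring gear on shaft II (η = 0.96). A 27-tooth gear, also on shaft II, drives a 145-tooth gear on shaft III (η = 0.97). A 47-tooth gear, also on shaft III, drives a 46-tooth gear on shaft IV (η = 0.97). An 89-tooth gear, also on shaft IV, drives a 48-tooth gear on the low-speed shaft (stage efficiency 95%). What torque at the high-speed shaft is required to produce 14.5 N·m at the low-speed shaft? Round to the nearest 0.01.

1.49 N·m

Overall ratio R = 4 × 5.3704 × 0.97872 × 0.53933 = 11.339; overall efficiency η = 0.96 × 0.97 × 0.97 × 0.95 = 0.8581.
Input torque = output torque / (R × η) = 14.5 / (11.339 × 0.8581) = 1.4902 N·m.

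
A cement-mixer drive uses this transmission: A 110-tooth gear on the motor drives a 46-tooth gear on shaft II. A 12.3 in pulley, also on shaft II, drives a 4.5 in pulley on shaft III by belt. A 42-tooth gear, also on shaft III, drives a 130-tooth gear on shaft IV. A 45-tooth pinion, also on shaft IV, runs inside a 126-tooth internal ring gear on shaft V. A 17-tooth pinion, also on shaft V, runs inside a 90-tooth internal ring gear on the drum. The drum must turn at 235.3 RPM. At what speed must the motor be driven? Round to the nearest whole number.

1652 RPM

Overall ratio R = 0.41818 × 0.36585 × 3.0952 × 2.8 × 5.2941 = 7.0197.
Required input speed = output speed × R = 235.3 × 7.0197 = 1651.7 RPM.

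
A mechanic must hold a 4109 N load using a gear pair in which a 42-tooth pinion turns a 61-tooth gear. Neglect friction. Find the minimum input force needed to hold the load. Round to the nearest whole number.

Gear pair MA = 61/42 = 1.4524.
Effort = load / MA = 4109 / 1.4524 = 2829.1 N.

2829 N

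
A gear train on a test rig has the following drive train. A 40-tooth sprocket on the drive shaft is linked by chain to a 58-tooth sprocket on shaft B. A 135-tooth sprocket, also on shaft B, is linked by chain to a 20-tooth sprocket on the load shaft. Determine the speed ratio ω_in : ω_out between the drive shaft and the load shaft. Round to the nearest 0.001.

Each stage contributes driven/driver: chain 58/40 = 1.45, chain 20/135 = 0.14815.
Overall: 1.45 × 0.14815 = 0.21481.

0.215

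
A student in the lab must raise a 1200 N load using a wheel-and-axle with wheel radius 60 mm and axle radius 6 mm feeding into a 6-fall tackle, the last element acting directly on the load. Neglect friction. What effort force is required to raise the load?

20 N

Wheel-and-axle MA = R/r = 60/6 = 10.
Block-and-tackle MA = number of supporting rope parts = 6.
Combined ideal MA = 10 × 6 = 60.
Effort = load / MA = 1200 / 60 = 20 N.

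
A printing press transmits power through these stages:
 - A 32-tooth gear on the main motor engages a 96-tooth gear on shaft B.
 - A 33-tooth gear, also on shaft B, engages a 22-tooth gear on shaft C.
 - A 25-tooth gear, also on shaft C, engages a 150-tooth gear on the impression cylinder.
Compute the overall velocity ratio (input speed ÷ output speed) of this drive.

Each stage contributes driven/driver: gear mesh 96/32 = 3, gear mesh 22/33 = 0.66667, gear mesh 150/25 = 6.
Overall: 3 × 0.66667 × 6 = 12.

12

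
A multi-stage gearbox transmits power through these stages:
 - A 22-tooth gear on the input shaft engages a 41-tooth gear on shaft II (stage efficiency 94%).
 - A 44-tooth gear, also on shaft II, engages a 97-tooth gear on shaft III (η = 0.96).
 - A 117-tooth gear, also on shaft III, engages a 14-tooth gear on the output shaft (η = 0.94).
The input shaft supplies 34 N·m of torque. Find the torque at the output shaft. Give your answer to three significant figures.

14.2 N·m

After the gear mesh (41/22): 34 × 1.8636 × 0.94 = 59.562 N·m
After the gear mesh (97/44): 59.562 × 2.2045 × 0.96 = 126.05 N·m
After the gear mesh (14/117): 126.05 × 0.11966 × 0.94 = 14.178 N·m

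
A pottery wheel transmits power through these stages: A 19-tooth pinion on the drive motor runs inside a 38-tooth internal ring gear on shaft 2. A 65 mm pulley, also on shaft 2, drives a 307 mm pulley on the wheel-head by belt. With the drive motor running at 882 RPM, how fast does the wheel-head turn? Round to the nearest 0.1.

the drive motor → shaft 2 (internal gear, 38/19): 882 ÷ 2 = 441 RPM
shaft 2 → the wheel-head (belt, 307/65): 441 ÷ 4.7231 = 93.371 RPM

93.4 RPM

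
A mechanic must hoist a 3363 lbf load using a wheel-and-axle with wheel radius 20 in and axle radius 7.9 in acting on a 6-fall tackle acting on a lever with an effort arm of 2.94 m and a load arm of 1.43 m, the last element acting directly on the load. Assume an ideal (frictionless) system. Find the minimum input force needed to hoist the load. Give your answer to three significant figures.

108 lbf

Wheel-and-axle MA = R/r = 20/7.9 = 2.5316.
Block-and-tackle MA = number of supporting rope parts = 6.
Lever MA = effort arm / load arm = 2.94/1.43 = 2.0559.
Combined ideal MA = 2.5316 × 6 × 2.0559 = 31.23.
Effort = load / MA = 3363 / 31.23 = 107.69 lbf.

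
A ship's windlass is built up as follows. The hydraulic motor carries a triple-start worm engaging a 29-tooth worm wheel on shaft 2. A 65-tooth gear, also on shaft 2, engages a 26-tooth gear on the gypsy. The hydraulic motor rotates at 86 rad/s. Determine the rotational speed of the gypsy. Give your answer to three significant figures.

the hydraulic motor → shaft 2 (worm, 29/3): 86 ÷ 9.6667 = 8.8966 rad/s
shaft 2 → the gypsy (gear mesh, 26/65): 8.8966 ÷ 0.4 = 22.241 rad/s

22.2 rad/s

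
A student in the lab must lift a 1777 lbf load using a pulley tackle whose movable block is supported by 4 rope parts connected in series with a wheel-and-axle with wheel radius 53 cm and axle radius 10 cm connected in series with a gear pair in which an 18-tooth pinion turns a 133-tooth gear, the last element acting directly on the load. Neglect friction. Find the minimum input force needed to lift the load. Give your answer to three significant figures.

11.3 lbf

Block-and-tackle MA = number of supporting rope parts = 4.
Wheel-and-axle MA = R/r = 53/10 = 5.3.
Gear pair MA = 133/18 = 7.3889.
Combined ideal MA = 4 × 5.3 × 7.3889 = 156.64.
Effort = load / MA = 1777 / 156.64 = 11.344 lbf.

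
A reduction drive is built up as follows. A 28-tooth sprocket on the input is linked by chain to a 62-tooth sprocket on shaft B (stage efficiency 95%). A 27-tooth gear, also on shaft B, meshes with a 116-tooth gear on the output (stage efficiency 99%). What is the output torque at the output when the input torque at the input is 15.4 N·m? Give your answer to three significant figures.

138 N·m

Chain: ratio = 62/28 = 2.2143; torque at shaft B = 15.4 × 2.2143 × 0.95 = 32.395 N·m.
Gear mesh: ratio = 116/27 = 4.2963; torque at the output = 32.395 × 4.2963 × 0.99 = 137.79 N·m.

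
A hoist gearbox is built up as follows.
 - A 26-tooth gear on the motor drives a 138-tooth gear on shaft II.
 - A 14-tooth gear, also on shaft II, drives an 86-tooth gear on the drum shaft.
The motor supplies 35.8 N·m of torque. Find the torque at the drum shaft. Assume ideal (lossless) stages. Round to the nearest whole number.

After the gear mesh (138/26): 35.8 × 5.3077 = 190.02 N·m
After the gear mesh (86/14): 190.02 × 6.1429 = 1167.2 N·m

1167 N·m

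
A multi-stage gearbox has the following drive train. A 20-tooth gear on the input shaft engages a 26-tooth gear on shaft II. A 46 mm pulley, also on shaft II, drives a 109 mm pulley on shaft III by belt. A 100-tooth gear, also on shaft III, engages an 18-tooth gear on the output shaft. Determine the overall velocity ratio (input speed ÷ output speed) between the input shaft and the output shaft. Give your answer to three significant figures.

Each stage contributes driven/driver: gear mesh 26/20 = 1.3, belt 109/46 = 2.3696, gear mesh 18/100 = 0.18.
Overall: 1.3 × 2.3696 × 0.18 = 0.55448.

0.554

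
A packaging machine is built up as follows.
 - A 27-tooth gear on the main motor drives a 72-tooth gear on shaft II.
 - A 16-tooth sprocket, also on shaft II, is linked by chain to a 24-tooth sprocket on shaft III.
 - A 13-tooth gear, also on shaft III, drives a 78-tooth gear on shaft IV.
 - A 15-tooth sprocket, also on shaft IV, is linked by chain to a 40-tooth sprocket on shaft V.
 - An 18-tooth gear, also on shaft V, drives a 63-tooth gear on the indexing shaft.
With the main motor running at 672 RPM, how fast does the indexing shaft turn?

3 RPM

the main motor → shaft II (gear mesh, 72/27): 672 ÷ 2.6667 = 252 RPM
shaft II → shaft III (chain, 24/16): 252 ÷ 1.5 = 168 RPM
shaft III → shaft IV (gear mesh, 78/13): 168 ÷ 6 = 28 RPM
shaft IV → shaft V (chain, 40/15): 28 ÷ 2.6667 = 10.5 RPM
shaft V → the indexing shaft (gear mesh, 63/18): 10.5 ÷ 3.5 = 3 RPM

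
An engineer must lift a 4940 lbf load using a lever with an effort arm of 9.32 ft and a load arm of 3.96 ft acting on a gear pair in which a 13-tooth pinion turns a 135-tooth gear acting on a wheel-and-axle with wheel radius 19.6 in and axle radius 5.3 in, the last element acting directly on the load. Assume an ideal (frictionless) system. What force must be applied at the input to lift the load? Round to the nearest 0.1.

54.7 lbf

Lever MA = effort arm / load arm = 9.32/3.96 = 2.3535.
Gear pair MA = 135/13 = 10.385.
Wheel-and-axle MA = R/r = 19.6/5.3 = 3.6981.
Combined ideal MA = 2.3535 × 10.385 × 3.6981 = 90.384.
Effort = load / MA = 4940 / 90.384 = 54.656 lbf.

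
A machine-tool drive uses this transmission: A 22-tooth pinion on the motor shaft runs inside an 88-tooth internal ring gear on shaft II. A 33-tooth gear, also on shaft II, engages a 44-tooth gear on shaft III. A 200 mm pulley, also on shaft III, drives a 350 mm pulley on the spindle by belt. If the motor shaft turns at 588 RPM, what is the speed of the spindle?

63 RPM

the motor shaft → shaft II (internal gear, 88/22): 588 ÷ 4 = 147 RPM
shaft II → shaft III (gear mesh, 44/33): 147 ÷ 1.3333 = 110.25 RPM
shaft III → the spindle (belt, 350/200): 110.25 ÷ 1.75 = 63 RPM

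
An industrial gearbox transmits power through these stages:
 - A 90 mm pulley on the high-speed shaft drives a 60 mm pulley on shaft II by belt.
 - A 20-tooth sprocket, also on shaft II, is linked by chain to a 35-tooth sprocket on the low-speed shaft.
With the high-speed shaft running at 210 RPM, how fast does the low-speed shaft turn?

180 RPM

belt 60/90 = 0.66667 → 210/0.66667 = 315 RPM
chain 35/20 = 1.75 → 315/1.75 = 180 RPM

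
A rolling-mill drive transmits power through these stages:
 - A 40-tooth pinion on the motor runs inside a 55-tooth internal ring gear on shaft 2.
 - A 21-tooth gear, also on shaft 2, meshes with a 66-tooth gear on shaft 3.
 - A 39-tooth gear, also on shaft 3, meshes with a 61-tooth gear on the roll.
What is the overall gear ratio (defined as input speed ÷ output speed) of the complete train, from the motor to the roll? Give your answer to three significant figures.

Each stage contributes driven/driver: internal gear 55/40 = 1.375, gear mesh 66/21 = 3.1429, gear mesh 61/39 = 1.5641.
Overall: 1.375 × 3.1429 × 1.5641 = 6.7592.

6.76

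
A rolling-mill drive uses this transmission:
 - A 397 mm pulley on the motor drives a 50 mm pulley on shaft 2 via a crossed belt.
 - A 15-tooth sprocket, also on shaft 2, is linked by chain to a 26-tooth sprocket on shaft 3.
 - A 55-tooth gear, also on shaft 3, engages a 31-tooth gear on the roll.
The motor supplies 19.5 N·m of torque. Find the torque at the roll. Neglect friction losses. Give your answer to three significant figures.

After the belt (50/397): 19.5 × 0.12594 = 2.4559 N·m
After the chain (26/15): 2.4559 × 1.7333 = 4.2569 N·m
After the gear mesh (31/55): 4.2569 × 0.56364 = 2.3994 N·m

2.40 N·m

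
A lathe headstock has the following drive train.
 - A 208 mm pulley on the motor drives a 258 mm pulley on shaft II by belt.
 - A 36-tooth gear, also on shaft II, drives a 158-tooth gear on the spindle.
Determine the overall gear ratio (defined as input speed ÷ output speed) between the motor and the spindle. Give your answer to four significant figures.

5.444

Each stage contributes driven/driver: belt 258/208 = 1.2404, gear mesh 158/36 = 4.3889.
Overall: 1.2404 × 4.3889 = 5.4439.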